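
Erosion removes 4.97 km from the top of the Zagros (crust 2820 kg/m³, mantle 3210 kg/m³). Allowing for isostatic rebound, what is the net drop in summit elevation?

0.604 km

Rebound u = e ρ_c/ρ_m = 4.97 km × 2820/3210 = 4.366 km.
Net surface drop = e − u = 4.97 km − 4.366 km = e (ρ_m − ρ_c)/ρ_m = 0.604 km.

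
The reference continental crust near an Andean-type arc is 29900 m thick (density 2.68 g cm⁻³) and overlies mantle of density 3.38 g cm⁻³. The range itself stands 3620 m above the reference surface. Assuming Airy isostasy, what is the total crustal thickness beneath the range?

Root depth r = h ρ_c / (ρ_m − ρ_c) = 3620 m × 2.68 / 0.7 = 13860 m.
Total thickness = T + h + r = 29900 m + 3620 m + 13860 m = 47400 m.

47400 m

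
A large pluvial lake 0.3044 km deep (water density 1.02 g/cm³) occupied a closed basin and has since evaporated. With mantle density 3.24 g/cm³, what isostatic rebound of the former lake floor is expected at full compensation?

u = d ρ_w/ρ_m = 0.3044 km × 1.02/3.24 = 0.0958 km.

0.0958 km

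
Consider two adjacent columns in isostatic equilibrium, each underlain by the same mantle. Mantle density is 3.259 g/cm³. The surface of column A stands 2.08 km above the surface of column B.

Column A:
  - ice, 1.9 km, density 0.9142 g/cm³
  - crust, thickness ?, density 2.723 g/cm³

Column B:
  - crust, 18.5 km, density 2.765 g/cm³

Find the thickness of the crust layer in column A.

Take the compensation level at the base of the deeper column (depth z_c below the surface of column A) and equate Σ ρ_i t_i down to z_c; mantle fills any gap and the z_c terms cancel.
Column A: 1.9×0.9142 + x×2.723 + (z_c − 1.9 − x)×3.259
Column B: 2.08×0 + 18.5×2.765 + (z_c − 2.08 − 18.5)×3.259
The z_c×3.259 term appears on both sides and cancels. Collect the known terms of each column as K = Σ(ρt)_known − 3.259 × (depth of known layers): K_A = 1.73698 − 3.259×1.9 = −4.45512; K_B = 51.1525 − 3.259×(2.08 + 18.5) = −15.91772.
Balance: K_A − x×(3.259 − 2.723) = K_B, so x = (K_A − K_B)/(3.259 − 2.723) = 11.4626/0.536 = 21.4 km.

21.4 km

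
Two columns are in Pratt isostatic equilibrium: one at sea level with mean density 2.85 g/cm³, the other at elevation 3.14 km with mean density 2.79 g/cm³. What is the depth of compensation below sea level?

ρ_ref D = ρ (D + h) → D (ρ_ref − ρ) = ρ h.
D = ρ h/(ρ_ref − ρ) = 2.79 × 3.14 km/(2.85 − 2.79) = 146 km.

146 km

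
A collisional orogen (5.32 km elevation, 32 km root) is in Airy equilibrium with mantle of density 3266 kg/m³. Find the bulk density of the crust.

2800 kg/m³

ρ_c h = (ρ_m − ρ_c) r → ρ_c (h + r) = ρ_m r → ρ_c = ρ_m r / (h + r).
ρ_c = 3266 × 32 km / (5.32 km + 32 km) = 2800 kg/m³.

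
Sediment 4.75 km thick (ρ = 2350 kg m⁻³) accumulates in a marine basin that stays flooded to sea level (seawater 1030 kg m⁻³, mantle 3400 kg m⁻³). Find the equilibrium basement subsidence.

Submarine loading: the sediment displaces seawater, and the subsidence is in turn flooded, so s (ρ_m − ρ_w) = t (ρ_sed − ρ_w).
s = 4.75 km × (2350 − 1030) / (3400 − 1030) = 2.65 km.

2.65 km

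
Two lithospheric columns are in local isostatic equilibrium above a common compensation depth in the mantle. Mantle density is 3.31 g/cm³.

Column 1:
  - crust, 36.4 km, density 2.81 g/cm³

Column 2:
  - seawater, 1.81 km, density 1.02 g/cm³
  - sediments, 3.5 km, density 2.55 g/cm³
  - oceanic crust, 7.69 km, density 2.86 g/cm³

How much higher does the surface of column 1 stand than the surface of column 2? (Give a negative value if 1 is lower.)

2.4 km

For any compensation level in the mantle, the mantle terms cancel and isostasy reduces to e = (Σt_1 − Σt_2) − (Σ(ρt)_1 − Σ(ρt)_2) / ρ_m.
Σt_1 = 36.4 km; Σt_2 = 13 km; Σ(ρt)_1 = 102.284; Σ(ρt)_2 = 32.7646 (in km·g/cm³).
e = (36.4 − 13) − (102.284 − 32.7646) / 3.31 = 2.4 km.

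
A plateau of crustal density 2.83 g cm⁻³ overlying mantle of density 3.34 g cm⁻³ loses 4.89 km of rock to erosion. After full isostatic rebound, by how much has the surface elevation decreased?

0.747 km

Rebound u = e ρ_c/ρ_m = 4.89 km × 2.83/3.34 = 4.143 km.
Net surface drop = e − u = 4.89 km − 4.143 km = e (ρ_m − ρ_c)/ρ_m = 0.747 km.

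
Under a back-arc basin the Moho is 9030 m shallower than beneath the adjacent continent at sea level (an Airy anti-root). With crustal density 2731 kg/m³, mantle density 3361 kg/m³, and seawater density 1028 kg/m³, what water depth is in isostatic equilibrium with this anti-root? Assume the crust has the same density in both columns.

Replacing a thickness d of crust by seawater at the top must be balanced by replacing crust with mantle at the base: d (ρ_c − ρ_w) = a (ρ_m − ρ_c).
d = a (ρ_m − ρ_c)/(ρ_c − ρ_w) = 9030 m × 630/1703 = 3340 m.

3340 m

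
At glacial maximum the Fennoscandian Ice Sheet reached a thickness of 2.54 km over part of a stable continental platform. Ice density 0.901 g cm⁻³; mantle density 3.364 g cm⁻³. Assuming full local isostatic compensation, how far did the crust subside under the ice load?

Equating mass per unit area of the two columns: the ice load ρ_ice t is balanced by mantle displaced below, ρ_m s.
s = t ρ_ice / ρ_m = 2.54 km × 0.901/3.364 = 0.68 km.

0.68 km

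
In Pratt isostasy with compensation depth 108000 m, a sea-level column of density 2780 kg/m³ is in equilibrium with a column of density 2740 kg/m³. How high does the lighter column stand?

1580 m

ρ_ref D = ρ (D + h) → h = D (ρ_ref − ρ)/ρ.
h = 108000 m × (2780 − 2740)/2740 = 1580 m.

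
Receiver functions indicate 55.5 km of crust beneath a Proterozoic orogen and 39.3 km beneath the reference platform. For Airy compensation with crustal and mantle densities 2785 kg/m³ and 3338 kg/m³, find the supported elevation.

Excess crust Δ = 55.5 km − 39.3 km = 16.2 km, split between elevation h and root r with h + r = Δ.
Airy balance ρ_c h = (ρ_m − ρ_c) r gives r = h ρ_c/(ρ_m − ρ_c), so h (1 + ρ_c/(ρ_m − ρ_c)) = Δ, i.e. h = Δ (ρ_m − ρ_c)/ρ_m.
h = 16.2 km × 553/3338 = 2.68 km.

2.68 km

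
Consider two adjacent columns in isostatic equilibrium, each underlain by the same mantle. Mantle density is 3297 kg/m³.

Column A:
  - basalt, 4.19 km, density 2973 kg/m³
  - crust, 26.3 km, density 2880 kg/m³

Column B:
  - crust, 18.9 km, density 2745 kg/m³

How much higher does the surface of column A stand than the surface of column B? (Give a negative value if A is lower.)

0.574 km

For any compensation level in the mantle, the mantle terms cancel and isostasy reduces to e = (Σt_A − Σt_B) − (Σ(ρt)_A − Σ(ρt)_B) / ρ_m.
Σt_A = 30.49 km; Σt_B = 18.9 km; Σ(ρt)_A = 88200.87; Σ(ρt)_B = 51880.5 (in km·kg/m³).
e = (30.49 − 18.9) − (88200.87 − 51880.5) / 3297 = 0.574 km.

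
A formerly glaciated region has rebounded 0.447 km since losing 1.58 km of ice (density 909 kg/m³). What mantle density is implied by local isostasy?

ρ_m = ρ_ice t / u = 909 × 1.58 km/0.447 km = 3210 kg/m³.

3210 kg/m³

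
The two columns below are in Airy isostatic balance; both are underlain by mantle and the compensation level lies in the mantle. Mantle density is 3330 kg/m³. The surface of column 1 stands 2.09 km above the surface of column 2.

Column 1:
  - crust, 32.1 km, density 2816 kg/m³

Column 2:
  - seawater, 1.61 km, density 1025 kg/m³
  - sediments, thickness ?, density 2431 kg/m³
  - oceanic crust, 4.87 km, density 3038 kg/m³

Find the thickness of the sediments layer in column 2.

Take the compensation level at the base of the deeper column (depth z_c below the surface of column 1) and equate Σ ρ_i t_i down to z_c; mantle fills any gap and the z_c terms cancel.
Column 1: 32.1×2816 + (z_c − 32.1)×3330
Column 2: 2.09×0 + 1.61×1025 + x×2431 + 4.87×3038 + (z_c − 2.09 − 6.48 − x)×3330
The z_c×3330 term appears on both sides and cancels. Collect the known terms of each column as K = Σ(ρt)_known − 3330 × (depth of known layers): K_1 = 90393.6 − 3330×32.1 = −16499.4; K_2 = 16445.31 − 3330×(2.09 + 6.48) = −12092.79.
Balance: K_1 = K_2 − x×(3330 − 2431), so x = (K_2 − K_1)/(3330 − 2431) = 4406.61/899 = 4.9 km.

4.9 km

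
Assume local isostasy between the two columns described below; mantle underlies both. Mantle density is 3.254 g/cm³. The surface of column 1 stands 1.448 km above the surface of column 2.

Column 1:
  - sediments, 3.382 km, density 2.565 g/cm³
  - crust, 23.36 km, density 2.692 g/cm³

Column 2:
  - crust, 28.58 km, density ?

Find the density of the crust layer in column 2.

2.88 g/cm³

Take the compensation level at the base of the deeper column (depth z_c below the surface of column 1) and equate Σ ρ_i t_i down to z_c; mantle fills any gap and the z_c terms cancel.
Column 1: 3.382×2.565 + 23.36×2.692 + (z_c − 26.742)×3.254
Column 2: 1.448×0 + 28.58×ρ + (z_c − 1.448 − 28.58)×3.254
The z_c×3.254 term appears on both sides and cancels. Collect the known terms of each column as K = Σ(ρt)_known − 3.254 × (depth of known layers): K_1 = 71.55995 − 3.254×26.742 = −15.458518; K_2 = 0 − 3.254×(1.448 + 28.58) = −97.711112.
Balance: K_1 = K_2 + 28.58×ρ, so ρ = (K_1 − K_2)/28.58 = 82.2526/28.58 = 2.88 g/cm³.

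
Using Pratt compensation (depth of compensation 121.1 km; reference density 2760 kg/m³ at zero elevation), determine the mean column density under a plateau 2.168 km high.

2710 kg/m³

Pratt balance: ρ_ref D = ρ (D + h).
ρ = ρ_ref D/(D + h) = 2760 × 121.1 km/(121.1 km + 2.168 km) = 2710 kg/m³.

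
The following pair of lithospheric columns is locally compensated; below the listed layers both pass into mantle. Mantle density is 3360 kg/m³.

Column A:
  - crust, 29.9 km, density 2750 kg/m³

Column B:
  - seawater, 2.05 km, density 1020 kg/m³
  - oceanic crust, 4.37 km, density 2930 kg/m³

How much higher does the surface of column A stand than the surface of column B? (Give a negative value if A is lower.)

For any compensation level in the mantle, the mantle terms cancel and isostasy reduces to e = (Σt_A − Σt_B) − (Σ(ρt)_A − Σ(ρt)_B) / ρ_m.
Σt_A = 29.9 km; Σt_B = 6.42 km; Σ(ρt)_A = 82225; Σ(ρt)_B = 14895.1 (in km·kg/m³).
e = (29.9 − 6.42) − (82225 − 14895.1) / 3360 = 3.44 km.

3.44 km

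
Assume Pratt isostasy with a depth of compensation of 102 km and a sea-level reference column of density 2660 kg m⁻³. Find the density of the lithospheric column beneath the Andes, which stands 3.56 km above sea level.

2570 kg m⁻³

Pratt balance: ρ_ref D = ρ (D + h).
ρ = ρ_ref D/(D + h) = 2660 × 102 km/(102 km + 3.56 km) = 2570 kg m⁻³.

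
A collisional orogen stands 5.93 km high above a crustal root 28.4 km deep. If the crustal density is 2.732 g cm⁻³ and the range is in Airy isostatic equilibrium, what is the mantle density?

3.3 g cm⁻³

Airy balance: ρ_c h = (ρ_m − ρ_c) r → ρ_m = ρ_c (1 + h/r).
ρ_m = 2.732 × (1 + 5.93 km/28.4 km) = 3.3 g cm⁻³.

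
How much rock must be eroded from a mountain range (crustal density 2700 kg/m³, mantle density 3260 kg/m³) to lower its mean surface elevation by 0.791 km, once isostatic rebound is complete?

4.6 km

Net drop Δ = e − u = e − e ρ_c/ρ_m = e (ρ_m − ρ_c)/ρ_m.
e = Δ ρ_m/(ρ_m − ρ_c) = 0.791 km × 3260/560 = 4.6 km.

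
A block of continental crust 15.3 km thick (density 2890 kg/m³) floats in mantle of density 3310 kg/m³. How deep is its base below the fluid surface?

13.4 km

Draft d = t ρ_obj/ρ_fluid = 15.3 km × 2890/3310 = 13.4 km.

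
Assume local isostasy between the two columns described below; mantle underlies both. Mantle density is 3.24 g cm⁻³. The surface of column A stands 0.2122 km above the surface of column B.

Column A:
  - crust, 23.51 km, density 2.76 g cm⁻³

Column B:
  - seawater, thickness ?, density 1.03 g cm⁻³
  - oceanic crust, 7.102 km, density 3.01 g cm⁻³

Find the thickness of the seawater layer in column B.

4.06 km

Take the compensation level at the base of the deeper column (depth z_c below the surface of column A) and equate Σ ρ_i t_i down to z_c; mantle fills any gap and the z_c terms cancel.
Column A: 23.51×2.76 + (z_c − 23.51)×3.24
Column B: 0.2122×0 + x×1.03 + 7.102×3.01 + (z_c − 0.2122 − 7.102 − x)×3.24
The z_c×3.24 term appears on both sides and cancels. Collect the known terms of each column as K = Σ(ρt)_known − 3.24 × (depth of known layers): K_A = 64.8876 − 3.24×23.51 = −11.2848; K_B = 21.37702 − 3.24×(0.2122 + 7.102) = −2.320988.
Balance: K_A = K_B − x×(3.24 − 1.03), so x = (K_B − K_A)/(3.24 − 1.03) = 8.96381/2.21 = 4.06 km.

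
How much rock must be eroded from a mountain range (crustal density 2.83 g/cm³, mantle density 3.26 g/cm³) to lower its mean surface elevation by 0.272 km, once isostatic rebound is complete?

Net drop Δ = e − u = e − e ρ_c/ρ_m = e (ρ_m − ρ_c)/ρ_m.
e = Δ ρ_m/(ρ_m − ρ_c) = 0.272 km × 3.26/0.43 = 2.06 km.

2.06 km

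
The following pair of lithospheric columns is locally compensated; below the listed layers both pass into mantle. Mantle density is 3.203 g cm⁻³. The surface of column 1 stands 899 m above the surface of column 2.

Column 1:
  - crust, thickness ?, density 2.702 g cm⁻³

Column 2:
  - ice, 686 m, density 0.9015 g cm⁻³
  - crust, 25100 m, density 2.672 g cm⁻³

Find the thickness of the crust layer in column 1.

35500 m

Take the compensation level at the base of the deeper column (depth z_c below the surface of column 1) and equate Σ ρ_i t_i down to z_c; mantle fills any gap and the z_c terms cancel.
Column 1: x×2.702 + (z_c − 0 − x)×3.203
Column 2: 899×0 + 686×0.9015 + 25100×2.672 + (z_c − 899 − 25786)×3.203
The z_c×3.203 term appears on both sides and cancels. Collect the known terms of each column as K = Σ(ρt)_known − 3.203 × (depth of known layers): K_1 = 0 − 3.203×0 = 0; K_2 = 67685.629 − 3.203×(899 + 25786) = −17786.426.
Balance: K_1 − x×(3.203 − 2.702) = K_2, so x = (K_1 − K_2)/(3.203 − 2.702) = 17786.4/0.501 = 35500 m.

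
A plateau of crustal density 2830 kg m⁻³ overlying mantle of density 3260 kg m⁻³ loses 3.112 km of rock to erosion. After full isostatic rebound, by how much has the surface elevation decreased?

0.41 km

Rebound u = e ρ_c/ρ_m = 3.112 km × 2830/3260 = 2.702 km.
Net surface drop = e − u = 3.112 km − 2.702 km = e (ρ_m − ρ_c)/ρ_m = 0.41 km.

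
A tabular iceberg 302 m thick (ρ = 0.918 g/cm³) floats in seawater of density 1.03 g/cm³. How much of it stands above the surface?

Floating equilibrium: submerged depth d = t ρ_obj/ρ_fluid = 302 m × 0.918/1.03 = 269.2 m.
Freeboard = t − d = 302 m − 269.2 m = 32.8 m.

32.8 m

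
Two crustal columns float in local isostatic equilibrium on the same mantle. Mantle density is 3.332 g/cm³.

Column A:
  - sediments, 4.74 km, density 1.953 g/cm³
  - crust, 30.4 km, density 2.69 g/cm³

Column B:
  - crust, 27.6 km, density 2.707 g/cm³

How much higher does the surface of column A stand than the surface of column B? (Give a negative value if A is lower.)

2.64 km

For any compensation level in the mantle, the mantle terms cancel and isostasy reduces to e = (Σt_A − Σt_B) − (Σ(ρt)_A − Σ(ρt)_B) / ρ_m.
Σt_A = 35.14 km; Σt_B = 27.6 km; Σ(ρt)_A = 91.03322; Σ(ρt)_B = 74.7132 (in km·g/cm³).
e = (35.14 − 27.6) − (91.03322 − 74.7132) / 3.332 = 2.64 km.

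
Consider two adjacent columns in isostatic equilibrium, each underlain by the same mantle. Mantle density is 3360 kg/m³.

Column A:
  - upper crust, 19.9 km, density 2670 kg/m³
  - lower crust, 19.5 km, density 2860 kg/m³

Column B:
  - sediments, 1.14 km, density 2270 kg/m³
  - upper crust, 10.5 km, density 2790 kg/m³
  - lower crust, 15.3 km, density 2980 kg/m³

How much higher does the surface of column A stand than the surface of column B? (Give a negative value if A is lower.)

3.11 km

For any compensation level in the mantle, the mantle terms cancel and isostasy reduces to e = (Σt_A − Σt_B) − (Σ(ρt)_A − Σ(ρt)_B) / ρ_m.
Σt_A = 39.4 km; Σt_B = 26.94 km; Σ(ρt)_A = 108903; Σ(ρt)_B = 77476.8 (in km·kg/m³).
e = (39.4 − 26.94) − (108903 − 77476.8) / 3360 = 3.11 km.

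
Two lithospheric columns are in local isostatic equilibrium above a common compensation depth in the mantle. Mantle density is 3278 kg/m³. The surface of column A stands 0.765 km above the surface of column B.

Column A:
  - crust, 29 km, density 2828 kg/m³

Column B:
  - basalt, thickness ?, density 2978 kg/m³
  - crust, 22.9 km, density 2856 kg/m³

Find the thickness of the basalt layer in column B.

Take the compensation level at the base of the deeper column (depth z_c below the surface of column A) and equate Σ ρ_i t_i down to z_c; mantle fills any gap and the z_c terms cancel.
Column A: 29×2828 + (z_c − 29)×3278
Column B: 0.765×0 + x×2978 + 22.9×2856 + (z_c − 0.765 − 22.9 − x)×3278
The z_c×3278 term appears on both sides and cancels. Collect the known terms of each column as K = Σ(ρt)_known − 3278 × (depth of known layers): K_A = 82012 − 3278×29 = −13050; K_B = 65402.4 − 3278×(0.765 + 22.9) = −12171.47.
Balance: K_A = K_B − x×(3278 − 2978), so x = (K_B − K_A)/(3278 − 2978) = 878.53/300 = 2.93 km.

2.93 km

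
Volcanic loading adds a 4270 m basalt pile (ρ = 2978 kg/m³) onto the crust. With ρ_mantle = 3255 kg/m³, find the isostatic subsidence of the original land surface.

3910 m

Subaerial loading: s = t ρ_load / ρ_m.
s = 4270 m × 2978/3255 = 3910 m.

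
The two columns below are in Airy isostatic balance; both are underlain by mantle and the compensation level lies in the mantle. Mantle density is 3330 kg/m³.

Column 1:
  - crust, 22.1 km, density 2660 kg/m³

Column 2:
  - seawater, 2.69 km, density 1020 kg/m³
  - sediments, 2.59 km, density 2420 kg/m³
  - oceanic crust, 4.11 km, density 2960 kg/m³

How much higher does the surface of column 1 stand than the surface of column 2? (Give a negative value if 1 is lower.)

For any compensation level in the mantle, the mantle terms cancel and isostasy reduces to e = (Σt_1 − Σt_2) − (Σ(ρt)_1 − Σ(ρt)_2) / ρ_m.
Σt_1 = 22.1 km; Σt_2 = 9.39 km; Σ(ρt)_1 = 58786; Σ(ρt)_2 = 21177.2 (in km·kg/m³).
e = (22.1 − 9.39) − (58786 − 21177.2) / 3330 = 1.42 km.

1.42 km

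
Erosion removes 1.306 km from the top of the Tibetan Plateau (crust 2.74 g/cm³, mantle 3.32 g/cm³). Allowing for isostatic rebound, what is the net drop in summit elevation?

0.228 km

Rebound u = e ρ_c/ρ_m = 1.306 km × 2.74/3.32 = 1.078 km.
Net surface drop = e − u = 1.306 km − 1.078 km = e (ρ_m − ρ_c)/ρ_m = 0.228 km.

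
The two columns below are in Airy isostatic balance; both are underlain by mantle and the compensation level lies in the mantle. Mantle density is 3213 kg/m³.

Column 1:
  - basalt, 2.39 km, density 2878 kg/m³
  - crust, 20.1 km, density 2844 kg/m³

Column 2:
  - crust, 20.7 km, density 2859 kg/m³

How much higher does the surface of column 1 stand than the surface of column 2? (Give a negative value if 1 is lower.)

0.277 km

For any compensation level in the mantle, the mantle terms cancel and isostasy reduces to e = (Σt_1 − Σt_2) − (Σ(ρt)_1 − Σ(ρt)_2) / ρ_m.
Σt_1 = 22.49 km; Σt_2 = 20.7 km; Σ(ρt)_1 = 64042.82; Σ(ρt)_2 = 59181.3 (in km·kg/m³).
e = (22.49 − 20.7) − (64042.82 − 59181.3) / 3213 = 0.277 km.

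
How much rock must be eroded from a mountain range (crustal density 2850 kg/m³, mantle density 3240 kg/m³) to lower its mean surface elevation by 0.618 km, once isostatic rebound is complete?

5.13 km

Net drop Δ = e − u = e − e ρ_c/ρ_m = e (ρ_m − ρ_c)/ρ_m.
e = Δ ρ_m/(ρ_m − ρ_c) = 0.618 km × 3240/390 = 5.13 km.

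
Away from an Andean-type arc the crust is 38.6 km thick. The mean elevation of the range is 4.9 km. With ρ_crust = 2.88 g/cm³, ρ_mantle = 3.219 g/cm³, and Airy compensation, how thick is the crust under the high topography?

85.1 km

Root depth r = h ρ_c / (ρ_m − ρ_c) = 4.9 km × 2.88 / 0.339 = 41.63 km.
Total thickness = T + h + r = 38.6 km + 4.9 km + 41.63 km = 85.1 km.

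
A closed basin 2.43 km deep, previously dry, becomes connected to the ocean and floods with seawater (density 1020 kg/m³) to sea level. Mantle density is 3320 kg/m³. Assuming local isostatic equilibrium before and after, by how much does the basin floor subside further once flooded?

1.08 km

After flooding the water column is d + s deep. Its weight must equal the weight of mantle displaced by the extra subsidence s: (d + s) ρ_w = s ρ_m.
s = d ρ_w / (ρ_m − ρ_w) = 2.43 km × 1020/(3320 − 1020) = 1.08 km.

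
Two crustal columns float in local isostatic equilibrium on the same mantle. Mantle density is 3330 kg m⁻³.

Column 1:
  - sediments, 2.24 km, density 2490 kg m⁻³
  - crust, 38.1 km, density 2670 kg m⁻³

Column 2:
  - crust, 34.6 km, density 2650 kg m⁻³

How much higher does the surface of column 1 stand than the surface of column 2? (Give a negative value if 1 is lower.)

1.05 km

For any compensation level in the mantle, the mantle terms cancel and isostasy reduces to e = (Σt_1 − Σt_2) − (Σ(ρt)_1 − Σ(ρt)_2) / ρ_m.
Σt_1 = 40.34 km; Σt_2 = 34.6 km; Σ(ρt)_1 = 107304.6; Σ(ρt)_2 = 91690 (in km·kg m⁻³).
e = (40.34 − 34.6) − (107304.6 − 91690) / 3330 = 1.05 km.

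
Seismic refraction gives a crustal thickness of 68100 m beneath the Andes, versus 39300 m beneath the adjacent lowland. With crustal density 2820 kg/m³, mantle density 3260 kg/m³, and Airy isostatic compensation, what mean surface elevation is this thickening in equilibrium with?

Excess crust Δ = 68100 m − 39300 m = 28800 m, split between elevation h and root r with h + r = Δ.
Airy balance ρ_c h = (ρ_m − ρ_c) r gives r = h ρ_c/(ρ_m − ρ_c), so h (1 + ρ_c/(ρ_m − ρ_c)) = Δ, i.e. h = Δ (ρ_m − ρ_c)/ρ_m.
h = 28800 m × 440/3260 = 3890 m.

3890 m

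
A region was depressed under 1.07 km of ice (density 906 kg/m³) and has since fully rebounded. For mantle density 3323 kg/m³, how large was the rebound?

Removing the load lets mantle flow back in; uplift u satisfies ρ_ice t = ρ_m u.
u = t ρ_ice/ρ_m = 1.07 km × 906/3323 = 0.292 km.

0.292 km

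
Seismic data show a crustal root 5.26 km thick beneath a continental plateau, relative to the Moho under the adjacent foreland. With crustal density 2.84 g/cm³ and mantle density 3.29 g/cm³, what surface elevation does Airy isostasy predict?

In Airy isostatic equilibrium: ρ_c h = (ρ_m − ρ_c) r.
h = r (ρ_m − ρ_c) / ρ_c = 5.26 km × (3.29 − 2.84) / 2.84 = 0.833 km.

0.833 km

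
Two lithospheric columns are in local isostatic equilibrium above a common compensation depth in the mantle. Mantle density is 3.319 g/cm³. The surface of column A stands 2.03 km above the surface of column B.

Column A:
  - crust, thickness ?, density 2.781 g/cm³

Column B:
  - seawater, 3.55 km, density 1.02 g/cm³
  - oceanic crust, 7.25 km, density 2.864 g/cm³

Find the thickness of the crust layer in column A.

33.8 km

Take the compensation level at the base of the deeper column (depth z_c below the surface of column A) and equate Σ ρ_i t_i down to z_c; mantle fills any gap and the z_c terms cancel.
Column A: x×2.781 + (z_c − 0 − x)×3.319
Column B: 2.03×0 + 3.55×1.02 + 7.25×2.864 + (z_c − 2.03 − 10.8)×3.319
The z_c×3.319 term appears on both sides and cancels. Collect the known terms of each column as K = Σ(ρt)_known − 3.319 × (depth of known layers): K_A = 0 − 3.319×0 = 0; K_B = 24.385 − 3.319×(2.03 + 10.8) = −18.19777.
Balance: K_A − x×(3.319 − 2.781) = K_B, so x = (K_A − K_B)/(3.319 − 2.781) = 18.1978/0.538 = 33.8 km.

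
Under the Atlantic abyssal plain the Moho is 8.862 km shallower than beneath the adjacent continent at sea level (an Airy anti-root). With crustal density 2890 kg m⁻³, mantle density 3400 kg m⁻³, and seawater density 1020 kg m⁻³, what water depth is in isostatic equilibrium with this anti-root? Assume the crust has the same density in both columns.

2.42 km

Replacing a thickness d of crust by seawater at the top must be balanced by replacing crust with mantle at the base: d (ρ_c − ρ_w) = a (ρ_m − ρ_c).
d = a (ρ_m − ρ_c)/(ρ_c − ρ_w) = 8.862 km × 510/1870 = 2.42 km.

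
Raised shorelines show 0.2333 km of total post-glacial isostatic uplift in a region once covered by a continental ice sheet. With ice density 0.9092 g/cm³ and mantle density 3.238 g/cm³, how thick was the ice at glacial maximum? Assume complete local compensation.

u = t ρ_ice/ρ_m → t = u ρ_m/ρ_ice = 0.2333 km × 3.238/0.9092 = 0.831 km.

0.831 km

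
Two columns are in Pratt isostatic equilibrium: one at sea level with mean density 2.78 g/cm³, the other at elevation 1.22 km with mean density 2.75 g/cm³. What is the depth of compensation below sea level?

ρ_ref D = ρ (D + h) → D (ρ_ref − ρ) = ρ h.
D = ρ h/(ρ_ref − ρ) = 2.75 × 1.22 km/(2.78 − 2.75) = 112 km.

112 km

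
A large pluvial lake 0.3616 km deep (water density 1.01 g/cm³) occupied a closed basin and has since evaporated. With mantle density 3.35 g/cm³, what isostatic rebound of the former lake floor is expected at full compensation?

0.109 km

u = d ρ_w/ρ_m = 0.3616 km × 1.01/3.35 = 0.109 km.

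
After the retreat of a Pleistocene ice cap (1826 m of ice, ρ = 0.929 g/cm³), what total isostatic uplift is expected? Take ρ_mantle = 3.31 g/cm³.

Removing the load lets mantle flow back in; uplift u satisfies ρ_ice t = ρ_m u.
u = t ρ_ice/ρ_m = 1826 m × 0.929/3.31 = 512 m.

512 m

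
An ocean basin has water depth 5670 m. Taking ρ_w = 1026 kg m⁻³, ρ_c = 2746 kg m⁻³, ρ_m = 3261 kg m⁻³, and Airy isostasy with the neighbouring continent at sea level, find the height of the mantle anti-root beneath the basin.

By Archimedes' principle applied to the lithosphere: replacing crust with seawater at the top is compensated by replacing crust with mantle at the base: d (ρ_c − ρ_w) = a (ρ_m − ρ_c).
a = d (ρ_c − ρ_w)/(ρ_m − ρ_c) = 5670 m × 1720/515 = 18900 m.

18900 m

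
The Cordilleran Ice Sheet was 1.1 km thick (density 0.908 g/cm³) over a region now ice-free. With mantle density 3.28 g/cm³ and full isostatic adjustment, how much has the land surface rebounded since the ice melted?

0.305 km

Removing the load lets mantle flow back in; uplift u satisfies ρ_ice t = ρ_m u.
u = t ρ_ice/ρ_m = 1.1 km × 0.908/3.28 = 0.305 km.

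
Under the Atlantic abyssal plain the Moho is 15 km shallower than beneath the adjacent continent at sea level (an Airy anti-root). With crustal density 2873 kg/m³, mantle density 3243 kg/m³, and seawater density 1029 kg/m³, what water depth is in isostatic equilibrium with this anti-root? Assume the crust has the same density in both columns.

Replacing a thickness d of crust by seawater at the top must be balanced by replacing crust with mantle at the base: d (ρ_c − ρ_w) = a (ρ_m − ρ_c).
d = a (ρ_m − ρ_c)/(ρ_c − ρ_w) = 15 km × 370/1844 = 3.01 km.

3.01 km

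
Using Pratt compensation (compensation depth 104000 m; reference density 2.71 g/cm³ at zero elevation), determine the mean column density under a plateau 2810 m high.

Pratt balance: ρ_ref D = ρ (D + h).
ρ = ρ_ref D/(D + h) = 2.71 × 104000 m/(104000 m + 2810 m) = 2.64 g/cm³.

2.64 g/cm³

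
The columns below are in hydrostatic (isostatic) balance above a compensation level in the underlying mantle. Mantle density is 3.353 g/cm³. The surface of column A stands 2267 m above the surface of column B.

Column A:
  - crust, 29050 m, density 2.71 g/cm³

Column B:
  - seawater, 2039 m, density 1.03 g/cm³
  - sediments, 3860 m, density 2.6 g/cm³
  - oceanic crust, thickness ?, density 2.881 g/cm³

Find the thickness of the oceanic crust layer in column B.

7280 m

Take the compensation level at the base of the deeper column (depth z_c below the surface of column A) and equate Σ ρ_i t_i down to z_c; mantle fills any gap and the z_c terms cancel.
Column A: 29050×2.71 + (z_c − 29050)×3.353
Column B: 2267×0 + 2039×1.03 + 3860×2.6 + x×2.881 + (z_c − 2267 − 5899 − x)×3.353
The z_c×3.353 term appears on both sides and cancels. Collect the known terms of each column as K = Σ(ρt)_known − 3.353 × (depth of known layers): K_A = 78725.5 − 3.353×29050 = −18679.15; K_B = 12136.17 − 3.353×(2267 + 5899) = −15244.428.
Balance: K_A = K_B − x×(3.353 − 2.881), so x = (K_B − K_A)/(3.353 − 2.881) = 3434.72/0.472 = 7280 m.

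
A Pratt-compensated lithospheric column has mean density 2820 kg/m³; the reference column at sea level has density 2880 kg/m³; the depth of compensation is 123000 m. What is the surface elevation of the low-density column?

ρ_ref D = ρ (D + h) → h = D (ρ_ref − ρ)/ρ.
h = 123000 m × (2880 − 2820)/2820 = 2620 m.

2620 m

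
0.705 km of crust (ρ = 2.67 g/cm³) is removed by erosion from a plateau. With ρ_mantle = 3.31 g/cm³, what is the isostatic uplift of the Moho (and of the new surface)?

Unloading: uplift u = e ρ_c/ρ_m = 0.705 km × 2.67/3.31 = 0.569 km.

0.569 km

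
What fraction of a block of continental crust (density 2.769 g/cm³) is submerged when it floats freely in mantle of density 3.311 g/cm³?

Submerged fraction = ρ_obj/ρ_fluid = 2.769/3.311 = 0.836.

0.836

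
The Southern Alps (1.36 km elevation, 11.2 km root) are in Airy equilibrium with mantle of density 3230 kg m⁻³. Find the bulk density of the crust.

2880 kg m⁻³

ρ_c h = (ρ_m − ρ_c) r → ρ_c (h + r) = ρ_m r → ρ_c = ρ_m r / (h + r).
ρ_c = 3230 × 11.2 km / (1.36 km + 11.2 km) = 2880 kg m⁻³.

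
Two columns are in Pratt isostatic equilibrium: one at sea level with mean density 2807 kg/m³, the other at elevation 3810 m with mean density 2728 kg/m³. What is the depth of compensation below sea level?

ρ_ref D = ρ (D + h) → D (ρ_ref − ρ) = ρ h.
D = ρ h/(ρ_ref − ρ) = 2728 × 3810 m/(2807 − 2728) = 132000 m.

132000 m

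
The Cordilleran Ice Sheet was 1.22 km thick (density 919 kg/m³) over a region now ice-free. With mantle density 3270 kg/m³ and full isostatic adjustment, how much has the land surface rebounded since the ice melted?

0.343 km

Removing the load lets mantle flow back in; uplift u satisfies ρ_ice t = ρ_m u.
u = t ρ_ice/ρ_m = 1.22 km × 919/3270 = 0.343 km.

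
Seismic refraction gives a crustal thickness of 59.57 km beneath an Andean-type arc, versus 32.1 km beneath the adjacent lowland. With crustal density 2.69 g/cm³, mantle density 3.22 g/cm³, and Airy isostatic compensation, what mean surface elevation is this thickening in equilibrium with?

Excess crust Δ = 59.57 km − 32.1 km = 27.47 km, split between elevation h and root r with h + r = Δ.
Airy balance ρ_c h = (ρ_m − ρ_c) r gives r = h ρ_c/(ρ_m − ρ_c), so h (1 + ρ_c/(ρ_m − ρ_c)) = Δ, i.e. h = Δ (ρ_m − ρ_c)/ρ_m.
h = 27.47 km × 0.53/3.22 = 4.52 km.

4.52 km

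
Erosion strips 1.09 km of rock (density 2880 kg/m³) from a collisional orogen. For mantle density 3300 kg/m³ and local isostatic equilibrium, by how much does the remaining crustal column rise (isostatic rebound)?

0.951 km

Unloading: uplift u = e ρ_c/ρ_m = 1.09 km × 2880/3300 = 0.951 km.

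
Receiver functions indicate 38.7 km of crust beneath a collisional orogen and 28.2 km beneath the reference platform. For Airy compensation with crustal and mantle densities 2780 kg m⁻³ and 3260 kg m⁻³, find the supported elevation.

Excess crust Δ = 38.7 km − 28.2 km = 10.5 km, split between elevation h and root r with h + r = Δ.
Airy balance ρ_c h = (ρ_m − ρ_c) r gives r = h ρ_c/(ρ_m − ρ_c), so h (1 + ρ_c/(ρ_m − ρ_c)) = Δ, i.e. h = Δ (ρ_m − ρ_c)/ρ_m.
h = 10.5 km × 480/3260 = 1.55 km.

1.55 km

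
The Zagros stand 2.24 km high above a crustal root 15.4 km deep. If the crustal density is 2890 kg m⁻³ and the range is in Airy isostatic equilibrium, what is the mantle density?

3310 kg m⁻³

Airy balance: ρ_c h = (ρ_m − ρ_c) r → ρ_m = ρ_c (1 + h/r).
ρ_m = 2890 × (1 + 2.24 km/15.4 km) = 3310 kg m⁻³.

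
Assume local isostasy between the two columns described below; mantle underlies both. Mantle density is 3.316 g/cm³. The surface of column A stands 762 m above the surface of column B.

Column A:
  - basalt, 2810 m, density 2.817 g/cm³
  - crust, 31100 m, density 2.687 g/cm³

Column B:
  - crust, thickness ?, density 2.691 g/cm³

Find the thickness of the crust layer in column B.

29500 m

Take the compensation level at the base of the deeper column (depth z_c below the surface of column A) and equate Σ ρ_i t_i down to z_c; mantle fills any gap and the z_c terms cancel.
Column A: 2810×2.817 + 31100×2.687 + (z_c − 33910)×3.316
Column B: 762×0 + x×2.691 + (z_c − 762 − 0 − x)×3.316
The z_c×3.316 term appears on both sides and cancels. Collect the known terms of each column as K = Σ(ρt)_known − 3.316 × (depth of known layers): K_A = 91481.47 − 3.316×33910 = −20964.09; K_B = 0 − 3.316×(762 + 0) = −2526.792.
Balance: K_A = K_B − x×(3.316 − 2.691), so x = (K_B − K_A)/(3.316 − 2.691) = 18437.3/0.625 = 29500 m.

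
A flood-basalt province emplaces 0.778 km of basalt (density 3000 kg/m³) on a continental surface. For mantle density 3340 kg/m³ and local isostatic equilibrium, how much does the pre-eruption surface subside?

Subaerial loading: s = t ρ_load / ρ_m.
s = 0.778 km × 3000/3340 = 0.699 km.

0.699 km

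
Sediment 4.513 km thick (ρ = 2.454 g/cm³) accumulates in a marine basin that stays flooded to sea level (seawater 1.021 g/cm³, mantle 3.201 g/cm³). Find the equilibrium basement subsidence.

Submarine loading: the sediment displaces seawater, and the subsidence is in turn flooded, so s (ρ_m − ρ_w) = t (ρ_sed − ρ_w).
s = 4.513 km × (2.454 − 1.021) / (3.201 − 1.021) = 2.97 km.

2.97 km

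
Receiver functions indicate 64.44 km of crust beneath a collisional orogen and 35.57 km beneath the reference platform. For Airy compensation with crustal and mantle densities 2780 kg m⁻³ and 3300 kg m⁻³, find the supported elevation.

Excess crust Δ = 64.44 km − 35.57 km = 28.87 km, split between elevation h and root r with h + r = Δ.
Airy balance ρ_c h = (ρ_m − ρ_c) r gives r = h ρ_c/(ρ_m − ρ_c), so h (1 + ρ_c/(ρ_m − ρ_c)) = Δ, i.e. h = Δ (ρ_m − ρ_c)/ρ_m.
h = 28.87 km × 520/3300 = 4.55 km.

4.55 km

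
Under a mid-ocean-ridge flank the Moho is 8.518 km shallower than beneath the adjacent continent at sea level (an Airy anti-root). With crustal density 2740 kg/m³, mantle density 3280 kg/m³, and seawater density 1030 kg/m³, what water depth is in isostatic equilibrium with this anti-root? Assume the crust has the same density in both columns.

Replacing a thickness d of crust by seawater at the top must be balanced by replacing crust with mantle at the base: d (ρ_c − ρ_w) = a (ρ_m − ρ_c).
d = a (ρ_m − ρ_c)/(ρ_c − ρ_w) = 8.518 km × 540/1710 = 2.69 km.

2.69 km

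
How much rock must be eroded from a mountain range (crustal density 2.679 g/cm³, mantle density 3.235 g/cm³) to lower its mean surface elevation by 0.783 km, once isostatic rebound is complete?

4.56 km

Net drop Δ = e − u = e − e ρ_c/ρ_m = e (ρ_m − ρ_c)/ρ_m.
e = Δ ρ_m/(ρ_m − ρ_c) = 0.783 km × 3.235/0.556 = 4.56 km.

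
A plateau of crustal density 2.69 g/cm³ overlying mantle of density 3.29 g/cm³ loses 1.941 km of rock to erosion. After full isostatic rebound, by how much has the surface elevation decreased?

Rebound u = e ρ_c/ρ_m = 1.941 km × 2.69/3.29 = 1.587 km.
Net surface drop = e − u = 1.941 km − 1.587 km = e (ρ_m − ρ_c)/ρ_m = 0.354 km.

0.354 km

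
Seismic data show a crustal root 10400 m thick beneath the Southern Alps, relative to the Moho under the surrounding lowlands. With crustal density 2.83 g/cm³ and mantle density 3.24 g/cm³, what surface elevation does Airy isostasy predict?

1510 m

By Archimedes' principle applied to the lithosphere: ρ_c h = (ρ_m − ρ_c) r.
h = r (ρ_m − ρ_c) / ρ_c = 10400 m × (3.24 − 2.83) / 2.83 = 1510 m.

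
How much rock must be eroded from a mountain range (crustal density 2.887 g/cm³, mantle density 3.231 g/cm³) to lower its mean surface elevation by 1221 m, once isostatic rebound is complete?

11500 m

Net drop Δ = e − u = e − e ρ_c/ρ_m = e (ρ_m − ρ_c)/ρ_m.
e = Δ ρ_m/(ρ_m − ρ_c) = 1221 m × 3.231/0.344 = 11500 m.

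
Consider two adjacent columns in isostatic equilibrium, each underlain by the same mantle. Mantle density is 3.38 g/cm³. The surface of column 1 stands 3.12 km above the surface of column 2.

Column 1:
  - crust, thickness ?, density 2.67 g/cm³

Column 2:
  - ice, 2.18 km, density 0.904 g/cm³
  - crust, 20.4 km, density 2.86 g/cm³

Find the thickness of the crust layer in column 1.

37.4 km

Take the compensation level at the base of the deeper column (depth z_c below the surface of column 1) and equate Σ ρ_i t_i down to z_c; mantle fills any gap and the z_c terms cancel.
Column 1: x×2.67 + (z_c − 0 − x)×3.38
Column 2: 3.12×0 + 2.18×0.904 + 20.4×2.86 + (z_c − 3.12 − 22.58)×3.38
The z_c×3.38 term appears on both sides and cancels. Collect the known terms of each column as K = Σ(ρt)_known − 3.38 × (depth of known layers): K_1 = 0 − 3.38×0 = 0; K_2 = 60.31472 − 3.38×(3.12 + 22.58) = −26.55128.
Balance: K_1 − x×(3.38 − 2.67) = K_2, so x = (K_1 − K_2)/(3.38 − 2.67) = 26.5513/0.71 = 37.4 km.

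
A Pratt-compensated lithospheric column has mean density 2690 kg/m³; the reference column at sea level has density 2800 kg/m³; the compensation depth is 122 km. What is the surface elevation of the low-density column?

4.99 km

ρ_ref D = ρ (D + h) → h = D (ρ_ref − ρ)/ρ.
h = 122 km × (2800 − 2690)/2690 = 4.99 km.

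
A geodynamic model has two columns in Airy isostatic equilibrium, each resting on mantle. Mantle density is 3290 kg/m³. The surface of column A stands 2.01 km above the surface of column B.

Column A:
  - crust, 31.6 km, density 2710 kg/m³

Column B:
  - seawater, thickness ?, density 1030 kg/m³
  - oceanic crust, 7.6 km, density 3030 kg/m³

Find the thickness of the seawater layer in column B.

4.31 km

Take the compensation level at the base of the deeper column (depth z_c below the surface of column A) and equate Σ ρ_i t_i down to z_c; mantle fills any gap and the z_c terms cancel.
Column A: 31.6×2710 + (z_c − 31.6)×3290
Column B: 2.01×0 + x×1030 + 7.6×3030 + (z_c − 2.01 − 7.6 − x)×3290
The z_c×3290 term appears on both sides and cancels. Collect the known terms of each column as K = Σ(ρt)_known − 3290 × (depth of known layers): K_A = 85636 − 3290×31.6 = −18328; K_B = 23028 − 3290×(2.01 + 7.6) = −8588.9.
Balance: K_A = K_B − x×(3290 − 1030), so x = (K_B − K_A)/(3290 − 1030) = 9739.1/2260 = 4.31 km.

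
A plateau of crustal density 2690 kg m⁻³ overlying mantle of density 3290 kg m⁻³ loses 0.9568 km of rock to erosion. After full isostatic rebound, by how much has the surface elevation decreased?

Rebound u = e ρ_c/ρ_m = 0.9568 km × 2690/3290 = 0.7823 km.
Net surface drop = e − u = 0.9568 km − 0.7823 km = e (ρ_m − ρ_c)/ρ_m = 0.174 km.

0.174 km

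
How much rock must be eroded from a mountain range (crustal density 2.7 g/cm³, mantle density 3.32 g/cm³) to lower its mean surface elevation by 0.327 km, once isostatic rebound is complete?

1.75 km

Net drop Δ = e − u = e − e ρ_c/ρ_m = e (ρ_m − ρ_c)/ρ_m.
e = Δ ρ_m/(ρ_m − ρ_c) = 0.327 km × 3.32/0.62 = 1.75 km.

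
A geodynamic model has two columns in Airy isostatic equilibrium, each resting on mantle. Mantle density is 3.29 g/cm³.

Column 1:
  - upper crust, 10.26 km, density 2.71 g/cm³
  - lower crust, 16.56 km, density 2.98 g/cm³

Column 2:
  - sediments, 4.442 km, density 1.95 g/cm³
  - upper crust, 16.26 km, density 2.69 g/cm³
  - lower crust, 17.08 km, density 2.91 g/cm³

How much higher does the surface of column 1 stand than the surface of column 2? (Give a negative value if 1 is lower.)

For any compensation level in the mantle, the mantle terms cancel and isostasy reduces to e = (Σt_1 − Σt_2) − (Σ(ρt)_1 − Σ(ρt)_2) / ρ_m.
Σt_1 = 26.82 km; Σt_2 = 37.782 km; Σ(ρt)_1 = 77.1534; Σ(ρt)_2 = 102.1041 (in km·g/cm³).
e = (26.82 − 37.782) − (77.1534 − 102.1041) / 3.29 = −3.38 km.

−3.38 km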